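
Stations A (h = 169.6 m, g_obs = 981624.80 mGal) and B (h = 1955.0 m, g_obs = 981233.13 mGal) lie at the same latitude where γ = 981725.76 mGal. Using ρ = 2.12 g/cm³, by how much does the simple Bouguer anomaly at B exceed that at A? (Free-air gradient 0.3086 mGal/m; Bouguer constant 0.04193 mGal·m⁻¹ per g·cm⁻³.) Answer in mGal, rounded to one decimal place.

Δg_SB(A) = 981624.80 − 981725.76 + 0.3086×169.6 − 0.04193×2.12×169.6 = -63.70 mGal
Δg_SB(B) = 981233.13 − 981725.76 + 0.3086×1955.0 − 0.04193×2.12×1955.0 = -63.10 mGal
Difference = -63.10 − (-63.70) = 0.60 mGal

0.6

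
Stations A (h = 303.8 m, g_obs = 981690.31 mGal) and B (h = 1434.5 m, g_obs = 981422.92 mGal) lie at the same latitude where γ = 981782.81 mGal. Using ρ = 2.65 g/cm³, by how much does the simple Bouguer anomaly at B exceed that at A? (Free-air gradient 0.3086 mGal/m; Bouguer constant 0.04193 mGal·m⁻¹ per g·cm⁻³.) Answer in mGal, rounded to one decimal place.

Δg_SB(A) = 981690.31 − 981782.81 + 0.3086×303.8 − 0.04193×2.65×303.8 = -32.50 mGal
Δg_SB(B) = 981422.92 − 981782.81 + 0.3086×1434.5 − 0.04193×2.65×1434.5 = -76.60 mGal
Difference = -76.60 − (-32.50) = -44.10 mGal

-44.1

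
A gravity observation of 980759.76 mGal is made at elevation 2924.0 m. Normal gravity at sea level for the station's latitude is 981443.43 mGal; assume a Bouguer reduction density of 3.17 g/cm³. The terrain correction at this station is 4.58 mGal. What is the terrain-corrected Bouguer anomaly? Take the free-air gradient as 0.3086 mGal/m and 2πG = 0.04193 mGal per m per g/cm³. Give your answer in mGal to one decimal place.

-165.4

Free-air correction = 0.3086 × 2924.0 = 902.35 mGal
Free-air anomaly = 980759.76 − 981443.43 + (902.35) = 218.68 mGal
Bouguer slab correction = 0.04193 × 3.17 × 2924.0 = 388.65 mGal
Simple Bouguer anomaly = 218.68 − (388.65) = -169.97 mGal
Complete Bouguer anomaly = -169.97 + 4.58 = -165.39 mGal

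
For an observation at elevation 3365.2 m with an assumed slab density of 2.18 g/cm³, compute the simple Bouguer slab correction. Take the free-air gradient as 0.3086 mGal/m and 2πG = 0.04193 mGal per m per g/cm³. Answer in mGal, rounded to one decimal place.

307.6

Bouguer slab correction = 0.04193 × 2.18 × 3365.2 = 307.6 mGal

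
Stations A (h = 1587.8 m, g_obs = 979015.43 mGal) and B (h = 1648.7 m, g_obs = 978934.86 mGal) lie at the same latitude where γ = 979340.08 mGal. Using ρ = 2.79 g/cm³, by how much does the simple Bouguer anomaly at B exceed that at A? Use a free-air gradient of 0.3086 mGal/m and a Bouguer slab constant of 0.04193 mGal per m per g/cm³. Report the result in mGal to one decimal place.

Δg_SB(A) = 979015.43 − 979340.08 + 0.3086×1587.8 − 0.04193×2.79×1587.8 = -20.40 mGal
Δg_SB(B) = 978934.86 − 979340.08 + 0.3086×1648.7 − 0.04193×2.79×1648.7 = -89.30 mGal
Difference = -89.30 − (-20.40) = -68.90 mGal

-68.9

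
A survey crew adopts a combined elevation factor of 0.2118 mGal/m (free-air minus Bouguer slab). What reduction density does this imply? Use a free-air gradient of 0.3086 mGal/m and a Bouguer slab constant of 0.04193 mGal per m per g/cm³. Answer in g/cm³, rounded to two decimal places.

2.31

0.2118 = 0.3086 − 0.04193 × ρ
ρ = (0.3086 − 0.2118) / 0.04193 = 2.31 g/cm³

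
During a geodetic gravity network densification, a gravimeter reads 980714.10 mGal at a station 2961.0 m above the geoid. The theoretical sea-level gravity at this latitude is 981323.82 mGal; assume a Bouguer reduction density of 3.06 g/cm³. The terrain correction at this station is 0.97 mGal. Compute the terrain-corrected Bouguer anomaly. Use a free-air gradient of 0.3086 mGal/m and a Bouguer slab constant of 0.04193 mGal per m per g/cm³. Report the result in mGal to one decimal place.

-74.9

Free-air correction = 0.3086 × 2961.0 = 913.76 mGal
Free-air anomaly = 980714.10 − 981323.82 + (913.76) = 304.04 mGal
Bouguer slab correction = 0.04193 × 3.06 × 2961.0 = 379.91 mGal
Simple Bouguer anomaly = 304.04 − (379.91) = -75.87 mGal
Complete Bouguer anomaly = -75.87 + 0.97 = -74.90 mGal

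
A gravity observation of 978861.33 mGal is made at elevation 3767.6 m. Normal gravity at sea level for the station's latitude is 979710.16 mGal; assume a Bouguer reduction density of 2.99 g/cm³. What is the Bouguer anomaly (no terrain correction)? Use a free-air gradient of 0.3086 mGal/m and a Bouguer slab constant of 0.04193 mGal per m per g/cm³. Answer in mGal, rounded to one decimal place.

-158.5

Free-air correction = 0.3086 × 3767.6 = 1162.68 mGal
Free-air anomaly = 978861.33 − 979710.16 + (1162.68) = 313.85 mGal
Bouguer slab correction = 0.04193 × 2.99 × 3767.6 = 472.35 mGal
Simple Bouguer anomaly = 313.85 − (472.35) = -158.50 mGal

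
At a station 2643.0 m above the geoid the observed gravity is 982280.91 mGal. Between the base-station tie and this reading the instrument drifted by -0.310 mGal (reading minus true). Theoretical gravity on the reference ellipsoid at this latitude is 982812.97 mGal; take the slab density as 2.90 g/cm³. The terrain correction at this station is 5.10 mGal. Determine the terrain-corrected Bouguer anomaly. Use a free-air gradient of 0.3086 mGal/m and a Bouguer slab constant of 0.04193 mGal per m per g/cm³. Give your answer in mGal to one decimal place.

-32.4

Drift-corrected reading = 982280.91 − (-0.310) = 982281.220 mGal
Free-air correction = 0.3086 × 2643.0 = 815.63 mGal
Free-air anomaly = 982281.220 − 982812.97 + (815.63) = 283.880 mGal
Bouguer slab correction = 0.04193 × 2.90 × 2643.0 = 321.38 mGal
Simple Bouguer anomaly = 283.880 − (321.38) = -37.500 mGal
Complete Bouguer anomaly = -37.500 + 5.10 = -32.400 mGal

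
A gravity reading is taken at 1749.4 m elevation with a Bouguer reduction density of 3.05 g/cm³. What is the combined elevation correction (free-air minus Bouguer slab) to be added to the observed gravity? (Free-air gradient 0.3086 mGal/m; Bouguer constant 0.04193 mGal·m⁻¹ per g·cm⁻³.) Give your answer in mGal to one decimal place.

Combined gradient = 0.3086 − 0.04193 × 3.05 = 0.1807135 mGal/m
Combined elevation correction = 0.1807135 × 1749.4 = 316.1 mGal

316.1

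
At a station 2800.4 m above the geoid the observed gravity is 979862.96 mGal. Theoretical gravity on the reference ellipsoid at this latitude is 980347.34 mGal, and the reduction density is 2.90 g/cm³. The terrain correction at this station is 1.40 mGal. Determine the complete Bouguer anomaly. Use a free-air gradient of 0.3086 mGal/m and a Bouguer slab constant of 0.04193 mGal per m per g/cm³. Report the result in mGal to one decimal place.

40.7

Free-air correction = 0.3086 × 2800.4 = 864.20 mGal
Free-air anomaly = 979862.96 − 980347.34 + (864.20) = 379.82 mGal
Bouguer slab correction = 0.04193 × 2.90 × 2800.4 = 340.52 mGal
Simple Bouguer anomaly = 379.82 − (340.52) = 39.30 mGal
Complete Bouguer anomaly = 39.30 + 1.40 = 40.70 mGal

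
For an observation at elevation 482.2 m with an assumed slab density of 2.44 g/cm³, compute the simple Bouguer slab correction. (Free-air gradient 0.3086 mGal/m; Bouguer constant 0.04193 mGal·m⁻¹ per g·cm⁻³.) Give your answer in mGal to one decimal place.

49.3

Bouguer slab correction = 0.04193 × 2.44 × 482.2 = 49.3 mGal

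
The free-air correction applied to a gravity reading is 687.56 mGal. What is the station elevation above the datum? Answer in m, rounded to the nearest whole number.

2228

h = 687.56 / 0.3086 = 2228.00 m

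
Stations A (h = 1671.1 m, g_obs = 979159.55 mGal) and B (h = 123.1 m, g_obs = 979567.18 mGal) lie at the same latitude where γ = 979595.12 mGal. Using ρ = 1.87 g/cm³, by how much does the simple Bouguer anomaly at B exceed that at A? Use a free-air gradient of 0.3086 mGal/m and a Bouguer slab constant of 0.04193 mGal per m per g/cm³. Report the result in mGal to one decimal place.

Δg_SB(A) = 979159.55 − 979595.12 + 0.3086×1671.1 − 0.04193×1.87×1671.1 = -50.90 mGal
Δg_SB(B) = 979567.18 − 979595.12 + 0.3086×123.1 − 0.04193×1.87×123.1 = 0.40 mGal
Difference = 0.40 − (-50.90) = 51.30 mGal

51.3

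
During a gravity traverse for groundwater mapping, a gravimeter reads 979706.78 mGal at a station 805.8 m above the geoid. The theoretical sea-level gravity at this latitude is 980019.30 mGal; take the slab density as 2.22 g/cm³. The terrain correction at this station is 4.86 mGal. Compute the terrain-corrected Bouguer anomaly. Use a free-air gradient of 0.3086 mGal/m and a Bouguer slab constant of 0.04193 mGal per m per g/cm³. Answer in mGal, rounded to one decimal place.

Free-air correction = 0.3086 × 805.8 = 248.67 mGal
Free-air anomaly = 979706.78 − 980019.30 + (248.67) = -63.85 mGal
Bouguer slab correction = 0.04193 × 2.22 × 805.8 = 75.01 mGal
Simple Bouguer anomaly = -63.85 − (75.01) = -138.86 mGal
Complete Bouguer anomaly = -138.86 + 4.86 = -134.00 mGal

-134.0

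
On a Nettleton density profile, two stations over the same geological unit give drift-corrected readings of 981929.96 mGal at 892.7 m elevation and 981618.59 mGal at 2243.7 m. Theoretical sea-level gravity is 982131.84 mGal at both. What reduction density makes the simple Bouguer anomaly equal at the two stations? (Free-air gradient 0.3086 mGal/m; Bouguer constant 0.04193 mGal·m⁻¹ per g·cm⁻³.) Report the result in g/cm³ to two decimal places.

1.86

Δg_obs = 981618.59 − 981929.96 = -311.37 mGal over Δh = 2243.7 − 892.7 = 1351.0 m
Equal Bouguer anomalies ⇒ Δg_obs + (0.3086 − 0.04193ρ)·Δh = 0
0.3086 − 0.04193ρ = −Δg_obs/Δh = 0.23047
ρ = (0.3086 − 0.23047) / 0.04193 = 1.86 g/cm³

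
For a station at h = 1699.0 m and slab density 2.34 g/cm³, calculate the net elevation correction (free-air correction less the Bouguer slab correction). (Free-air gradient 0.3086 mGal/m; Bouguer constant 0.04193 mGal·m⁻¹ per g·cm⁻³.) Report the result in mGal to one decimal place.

357.6

Combined gradient = 0.3086 − 0.04193 × 2.34 = 0.2104838 mGal/m
Combined elevation correction = 0.2104838 × 1699.0 = 357.6 mGal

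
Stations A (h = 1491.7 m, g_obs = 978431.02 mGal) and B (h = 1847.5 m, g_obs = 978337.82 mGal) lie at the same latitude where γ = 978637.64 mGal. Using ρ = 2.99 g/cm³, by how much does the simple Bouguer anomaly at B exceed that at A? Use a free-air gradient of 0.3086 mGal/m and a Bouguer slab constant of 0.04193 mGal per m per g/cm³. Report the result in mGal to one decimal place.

Δg_SB(A) = 978431.02 − 978637.64 + 0.3086×1491.7 − 0.04193×2.99×1491.7 = 66.70 mGal
Δg_SB(B) = 978337.82 − 978637.64 + 0.3086×1847.5 − 0.04193×2.99×1847.5 = 38.70 mGal
Difference = 38.70 − (66.70) = -28.00 mGal

-28.0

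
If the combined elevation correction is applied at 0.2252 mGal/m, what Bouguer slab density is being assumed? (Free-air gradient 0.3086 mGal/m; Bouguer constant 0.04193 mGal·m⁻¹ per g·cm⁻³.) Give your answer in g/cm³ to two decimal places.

1.99

0.2252 = 0.3086 − 0.04193 × ρ
ρ = (0.3086 − 0.2252) / 0.04193 = 1.99 g/cm³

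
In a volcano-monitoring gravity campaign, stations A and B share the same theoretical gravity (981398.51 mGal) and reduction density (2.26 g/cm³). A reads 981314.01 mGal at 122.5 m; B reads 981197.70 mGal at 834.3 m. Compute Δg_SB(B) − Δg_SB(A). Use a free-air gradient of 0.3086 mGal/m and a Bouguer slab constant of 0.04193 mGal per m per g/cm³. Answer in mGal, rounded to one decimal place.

35.9

Δg_SB(A) = 981314.01 − 981398.51 + 0.3086×122.5 − 0.04193×2.26×122.5 = -58.30 mGal
Δg_SB(B) = 981197.70 − 981398.51 + 0.3086×834.3 − 0.04193×2.26×834.3 = -22.40 mGal
Difference = -22.40 − (-58.30) = 35.90 mGal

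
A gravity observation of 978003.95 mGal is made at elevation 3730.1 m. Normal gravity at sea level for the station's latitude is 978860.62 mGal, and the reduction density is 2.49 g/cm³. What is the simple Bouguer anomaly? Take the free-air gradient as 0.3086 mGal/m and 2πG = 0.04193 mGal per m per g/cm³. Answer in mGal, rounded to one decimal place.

Free-air correction = 0.3086 × 3730.1 = 1151.11 mGal
Free-air anomaly = 978003.95 − 978860.62 + (1151.11) = 294.44 mGal
Bouguer slab correction = 0.04193 × 2.49 × 3730.1 = 389.44 mGal
Simple Bouguer anomaly = 294.44 − (389.44) = -95.00 mGal

-95.0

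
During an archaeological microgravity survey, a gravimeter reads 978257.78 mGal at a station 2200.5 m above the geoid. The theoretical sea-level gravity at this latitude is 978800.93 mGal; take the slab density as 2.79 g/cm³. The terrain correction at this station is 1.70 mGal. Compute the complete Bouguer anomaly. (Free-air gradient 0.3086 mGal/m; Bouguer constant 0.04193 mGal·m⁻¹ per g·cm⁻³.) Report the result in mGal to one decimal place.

Free-air correction = 0.3086 × 2200.5 = 679.07 mGal
Free-air anomaly = 978257.78 − 978800.93 + (679.07) = 135.92 mGal
Bouguer slab correction = 0.04193 × 2.79 × 2200.5 = 257.42 mGal
Simple Bouguer anomaly = 135.92 − (257.42) = -121.50 mGal
Complete Bouguer anomaly = -121.50 + 1.70 = -119.80 mGal

-119.8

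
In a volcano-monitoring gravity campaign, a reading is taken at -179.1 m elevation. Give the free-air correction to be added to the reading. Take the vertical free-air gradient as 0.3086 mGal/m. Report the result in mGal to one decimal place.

Free-air correction = 0.3086 × -179.1 = -55.3 mGal

-55.3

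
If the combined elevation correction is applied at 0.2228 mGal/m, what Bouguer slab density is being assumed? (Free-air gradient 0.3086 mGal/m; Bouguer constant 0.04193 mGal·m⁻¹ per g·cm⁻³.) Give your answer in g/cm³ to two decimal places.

0.2228 = 0.3086 − 0.04193 × ρ
ρ = (0.3086 − 0.2228) / 0.04193 = 2.05 g/cm³

2.05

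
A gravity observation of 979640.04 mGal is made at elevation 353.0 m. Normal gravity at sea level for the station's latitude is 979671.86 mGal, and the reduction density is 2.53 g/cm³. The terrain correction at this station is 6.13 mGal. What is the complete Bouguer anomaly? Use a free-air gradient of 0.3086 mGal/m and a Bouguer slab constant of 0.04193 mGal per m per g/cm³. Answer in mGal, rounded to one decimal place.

Free-air correction = 0.3086 × 353.0 = 108.94 mGal
Free-air anomaly = 979640.04 − 979671.86 + (108.94) = 77.12 mGal
Bouguer slab correction = 0.04193 × 2.53 × 353.0 = 37.45 mGal
Simple Bouguer anomaly = 77.12 − (37.45) = 39.67 mGal
Complete Bouguer anomaly = 39.67 + 6.13 = 45.80 mGal

45.8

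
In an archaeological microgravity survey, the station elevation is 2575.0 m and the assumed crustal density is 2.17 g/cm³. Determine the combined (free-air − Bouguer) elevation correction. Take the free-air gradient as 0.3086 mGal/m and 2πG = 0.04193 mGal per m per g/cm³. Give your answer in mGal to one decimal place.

560.4

Combined gradient = 0.3086 − 0.04193 × 2.17 = 0.2176119 mGal/m
Combined elevation correction = 0.2176119 × 2575.0 = 560.4 mGal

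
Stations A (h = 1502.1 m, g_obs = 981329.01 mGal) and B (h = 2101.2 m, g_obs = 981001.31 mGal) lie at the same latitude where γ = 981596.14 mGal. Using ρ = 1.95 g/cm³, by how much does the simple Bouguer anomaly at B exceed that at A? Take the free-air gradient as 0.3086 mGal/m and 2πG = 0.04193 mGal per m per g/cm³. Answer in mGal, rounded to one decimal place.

-191.8

Δg_SB(A) = 981329.01 − 981596.14 + 0.3086×1502.1 − 0.04193×1.95×1502.1 = 73.60 mGal
Δg_SB(B) = 981001.31 − 981596.14 + 0.3086×2101.2 − 0.04193×1.95×2101.2 = -118.20 mGal
Difference = -118.20 − (73.60) = -191.80 mGal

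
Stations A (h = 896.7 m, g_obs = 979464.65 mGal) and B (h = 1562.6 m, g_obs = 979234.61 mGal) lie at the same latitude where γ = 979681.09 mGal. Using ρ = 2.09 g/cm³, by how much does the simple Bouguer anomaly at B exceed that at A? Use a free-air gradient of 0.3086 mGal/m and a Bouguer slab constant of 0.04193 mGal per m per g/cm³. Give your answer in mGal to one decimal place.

Δg_SB(A) = 979464.65 − 979681.09 + 0.3086×896.7 − 0.04193×2.09×896.7 = -18.30 mGal
Δg_SB(B) = 979234.61 − 979681.09 + 0.3086×1562.6 − 0.04193×2.09×1562.6 = -101.20 mGal
Difference = -101.20 − (-18.30) = -82.90 mGal

-82.9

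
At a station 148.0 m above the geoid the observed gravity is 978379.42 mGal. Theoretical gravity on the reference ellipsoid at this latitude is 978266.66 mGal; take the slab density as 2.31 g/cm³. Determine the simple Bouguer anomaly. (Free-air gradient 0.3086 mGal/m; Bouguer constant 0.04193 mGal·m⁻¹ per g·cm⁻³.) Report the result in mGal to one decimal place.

Free-air correction = 0.3086 × 148.0 = 45.67 mGal
Free-air anomaly = 978379.42 − 978266.66 + (45.67) = 158.43 mGal
Bouguer slab correction = 0.04193 × 2.31 × 148.0 = 14.34 mGal
Simple Bouguer anomaly = 158.43 − (14.34) = 144.09 mGal

144.1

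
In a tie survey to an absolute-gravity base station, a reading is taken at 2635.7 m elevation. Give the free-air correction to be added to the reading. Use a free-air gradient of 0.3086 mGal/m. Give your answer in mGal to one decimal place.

Free-air correction = 0.3086 × 2635.7 = 813.4 mGal

813.4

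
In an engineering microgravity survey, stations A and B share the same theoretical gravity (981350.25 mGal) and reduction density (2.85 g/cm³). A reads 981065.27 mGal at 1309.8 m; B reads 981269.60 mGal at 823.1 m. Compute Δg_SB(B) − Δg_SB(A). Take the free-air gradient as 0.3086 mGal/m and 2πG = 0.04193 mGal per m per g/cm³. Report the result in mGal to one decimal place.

112.3

Δg_SB(A) = 981065.27 − 981350.25 + 0.3086×1309.8 − 0.04193×2.85×1309.8 = -37.30 mGal
Δg_SB(B) = 981269.60 − 981350.25 + 0.3086×823.1 − 0.04193×2.85×823.1 = 75.00 mGal
Difference = 75.00 − (-37.30) = 112.30 mGal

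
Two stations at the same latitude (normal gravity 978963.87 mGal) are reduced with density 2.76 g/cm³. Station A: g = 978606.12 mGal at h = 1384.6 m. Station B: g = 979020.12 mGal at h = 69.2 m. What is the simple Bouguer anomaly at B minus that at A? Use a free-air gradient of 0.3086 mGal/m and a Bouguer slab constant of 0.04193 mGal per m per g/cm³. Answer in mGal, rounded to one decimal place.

Δg_SB(A) = 978606.12 − 978963.87 + 0.3086×1384.6 − 0.04193×2.76×1384.6 = -90.70 mGal
Δg_SB(B) = 979020.12 − 978963.87 + 0.3086×69.2 − 0.04193×2.76×69.2 = 69.60 mGal
Difference = 69.60 − (-90.70) = 160.30 mGal

160.3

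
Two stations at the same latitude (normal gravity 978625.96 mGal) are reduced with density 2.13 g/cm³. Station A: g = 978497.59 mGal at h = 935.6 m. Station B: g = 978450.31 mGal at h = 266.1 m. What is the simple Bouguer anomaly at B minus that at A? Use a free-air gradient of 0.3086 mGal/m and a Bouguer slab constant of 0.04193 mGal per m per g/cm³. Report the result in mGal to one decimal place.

Δg_SB(A) = 978497.59 − 978625.96 + 0.3086×935.6 − 0.04193×2.13×935.6 = 76.80 mGal
Δg_SB(B) = 978450.31 − 978625.96 + 0.3086×266.1 − 0.04193×2.13×266.1 = -117.30 mGal
Difference = -117.30 − (76.80) = -194.10 mGal

-194.1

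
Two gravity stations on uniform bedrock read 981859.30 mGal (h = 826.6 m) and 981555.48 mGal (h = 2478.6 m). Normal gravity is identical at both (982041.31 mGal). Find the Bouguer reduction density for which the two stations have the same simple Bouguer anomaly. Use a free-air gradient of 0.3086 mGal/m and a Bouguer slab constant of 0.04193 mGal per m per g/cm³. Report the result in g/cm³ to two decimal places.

Δg_obs = 981555.48 − 981859.30 = -303.82 mGal over Δh = 2478.6 − 826.6 = 1652.0 m
Equal Bouguer anomalies ⇒ Δg_obs + (0.3086 − 0.04193ρ)·Δh = 0
0.3086 − 0.04193ρ = −Δg_obs/Δh = 0.18391
ρ = (0.3086 − 0.18391) / 0.04193 = 2.97 g/cm³

2.97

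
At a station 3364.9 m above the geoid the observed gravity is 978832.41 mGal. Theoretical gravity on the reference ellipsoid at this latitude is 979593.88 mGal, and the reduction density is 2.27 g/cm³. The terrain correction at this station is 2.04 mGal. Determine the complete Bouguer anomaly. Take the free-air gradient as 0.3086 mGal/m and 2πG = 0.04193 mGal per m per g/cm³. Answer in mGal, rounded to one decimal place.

-41.3

Free-air correction = 0.3086 × 3364.9 = 1038.41 mGal
Free-air anomaly = 978832.41 − 979593.88 + (1038.41) = 276.94 mGal
Bouguer slab correction = 0.04193 × 2.27 × 3364.9 = 320.27 mGal
Simple Bouguer anomaly = 276.94 − (320.27) = -43.33 mGal
Complete Bouguer anomaly = -43.33 + 2.04 = -41.29 mGal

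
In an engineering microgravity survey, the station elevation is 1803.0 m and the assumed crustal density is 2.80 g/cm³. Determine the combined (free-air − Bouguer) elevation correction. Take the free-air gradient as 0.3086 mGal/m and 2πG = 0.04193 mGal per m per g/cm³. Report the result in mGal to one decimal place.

Combined gradient = 0.3086 − 0.04193 × 2.80 = 0.1911960 mGal/m
Combined elevation correction = 0.1911960 × 1803.0 = 344.7 mGal

344.7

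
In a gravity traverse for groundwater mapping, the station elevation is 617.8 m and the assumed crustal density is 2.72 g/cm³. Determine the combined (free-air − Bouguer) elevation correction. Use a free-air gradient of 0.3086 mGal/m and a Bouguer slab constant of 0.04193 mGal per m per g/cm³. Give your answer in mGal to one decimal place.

Combined gradient = 0.3086 − 0.04193 × 2.72 = 0.1945504 mGal/m
Combined elevation correction = 0.1945504 × 617.8 = 120.2 mGal

120.2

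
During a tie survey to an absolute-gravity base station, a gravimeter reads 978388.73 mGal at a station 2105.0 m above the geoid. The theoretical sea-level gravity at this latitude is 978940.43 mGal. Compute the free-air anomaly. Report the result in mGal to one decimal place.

Free-air correction = 0.3086 × 2105.0 = 649.60 mGal
Free-air anomaly = 978388.73 − 978940.43 + (649.60) = 97.90 mGal

97.9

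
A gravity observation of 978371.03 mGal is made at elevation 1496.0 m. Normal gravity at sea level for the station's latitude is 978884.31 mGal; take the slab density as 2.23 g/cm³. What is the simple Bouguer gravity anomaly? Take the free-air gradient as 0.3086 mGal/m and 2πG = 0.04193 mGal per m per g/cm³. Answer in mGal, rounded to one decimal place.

Free-air correction = 0.3086 × 1496.0 = 461.67 mGal
Free-air anomaly = 978371.03 − 978884.31 + (461.67) = -51.61 mGal
Bouguer slab correction = 0.04193 × 2.23 × 1496.0 = 139.88 mGal
Simple Bouguer anomaly = -51.61 − (139.88) = -191.49 mGal

-191.5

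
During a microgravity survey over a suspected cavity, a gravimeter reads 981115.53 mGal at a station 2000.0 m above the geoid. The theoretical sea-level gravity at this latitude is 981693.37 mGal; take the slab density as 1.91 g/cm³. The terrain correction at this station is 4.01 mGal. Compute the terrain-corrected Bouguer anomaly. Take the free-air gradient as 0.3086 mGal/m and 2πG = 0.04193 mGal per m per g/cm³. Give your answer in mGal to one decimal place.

-116.8

Free-air correction = 0.3086 × 2000.0 = 617.20 mGal
Free-air anomaly = 981115.53 − 981693.37 + (617.20) = 39.36 mGal
Bouguer slab correction = 0.04193 × 1.91 × 2000.0 = 160.17 mGal
Simple Bouguer anomaly = 39.36 − (160.17) = -120.81 mGal
Complete Bouguer anomaly = -120.81 + 4.01 = -116.80 mGal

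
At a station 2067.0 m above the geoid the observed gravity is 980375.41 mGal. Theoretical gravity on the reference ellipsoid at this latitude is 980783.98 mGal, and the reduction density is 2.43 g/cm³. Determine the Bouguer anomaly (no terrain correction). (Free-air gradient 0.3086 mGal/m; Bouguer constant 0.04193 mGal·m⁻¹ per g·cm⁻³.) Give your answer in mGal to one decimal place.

Free-air correction = 0.3086 × 2067.0 = 637.88 mGal
Free-air anomaly = 980375.41 − 980783.98 + (637.88) = 229.31 mGal
Bouguer slab correction = 0.04193 × 2.43 × 2067.0 = 210.61 mGal
Simple Bouguer anomaly = 229.31 − (210.61) = 18.70 mGal

18.7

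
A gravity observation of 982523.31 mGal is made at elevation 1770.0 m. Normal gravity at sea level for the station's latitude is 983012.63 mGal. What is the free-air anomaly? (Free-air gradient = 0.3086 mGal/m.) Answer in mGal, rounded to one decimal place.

56.9

Free-air correction = 0.3086 × 1770.0 = 546.22 mGal
Free-air anomaly = 982523.31 − 983012.63 + (546.22) = 56.90 mGal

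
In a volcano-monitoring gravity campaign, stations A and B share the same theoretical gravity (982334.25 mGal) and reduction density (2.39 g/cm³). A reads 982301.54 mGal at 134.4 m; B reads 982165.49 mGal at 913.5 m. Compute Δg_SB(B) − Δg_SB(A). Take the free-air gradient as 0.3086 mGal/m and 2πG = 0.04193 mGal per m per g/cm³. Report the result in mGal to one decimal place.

26.3

Δg_SB(A) = 982301.54 − 982334.25 + 0.3086×134.4 − 0.04193×2.39×134.4 = -4.70 mGal
Δg_SB(B) = 982165.49 − 982334.25 + 0.3086×913.5 − 0.04193×2.39×913.5 = 21.60 mGal
Difference = 21.60 − (-4.70) = 26.30 mGal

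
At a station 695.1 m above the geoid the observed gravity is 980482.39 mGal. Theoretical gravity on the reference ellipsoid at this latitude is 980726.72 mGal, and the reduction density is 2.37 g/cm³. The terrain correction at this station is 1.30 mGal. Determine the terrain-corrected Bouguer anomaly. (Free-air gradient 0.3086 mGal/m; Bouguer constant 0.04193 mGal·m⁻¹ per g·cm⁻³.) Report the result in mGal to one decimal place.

Free-air correction = 0.3086 × 695.1 = 214.51 mGal
Free-air anomaly = 980482.39 − 980726.72 + (214.51) = -29.82 mGal
Bouguer slab correction = 0.04193 × 2.37 × 695.1 = 69.07 mGal
Simple Bouguer anomaly = -29.82 − (69.07) = -98.89 mGal
Complete Bouguer anomaly = -98.89 + 1.30 = -97.59 mGal

-97.6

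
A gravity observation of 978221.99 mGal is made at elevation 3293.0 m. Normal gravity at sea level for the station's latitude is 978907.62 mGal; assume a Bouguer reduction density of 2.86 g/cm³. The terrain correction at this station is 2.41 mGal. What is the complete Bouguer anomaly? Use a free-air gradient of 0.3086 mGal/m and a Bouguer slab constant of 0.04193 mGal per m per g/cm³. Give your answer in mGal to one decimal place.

Free-air correction = 0.3086 × 3293.0 = 1016.22 mGal
Free-air anomaly = 978221.99 − 978907.62 + (1016.22) = 330.59 mGal
Bouguer slab correction = 0.04193 × 2.86 × 3293.0 = 394.90 mGal
Simple Bouguer anomaly = 330.59 − (394.90) = -64.31 mGal
Complete Bouguer anomaly = -64.31 + 2.41 = -61.90 mGal

-61.9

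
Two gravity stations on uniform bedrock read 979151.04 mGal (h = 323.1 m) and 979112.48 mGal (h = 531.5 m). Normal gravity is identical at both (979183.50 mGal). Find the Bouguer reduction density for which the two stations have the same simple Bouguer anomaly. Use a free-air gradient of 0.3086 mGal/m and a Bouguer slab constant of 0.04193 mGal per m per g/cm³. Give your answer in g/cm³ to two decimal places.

Δg_obs = 979112.48 − 979151.04 = -38.56 mGal over Δh = 531.5 − 323.1 = 208.4 m
Equal Bouguer anomalies ⇒ Δg_obs + (0.3086 − 0.04193ρ)·Δh = 0
0.3086 − 0.04193ρ = −Δg_obs/Δh = 0.18503
ρ = (0.3086 − 0.18503) / 0.04193 = 2.95 g/cm³

2.95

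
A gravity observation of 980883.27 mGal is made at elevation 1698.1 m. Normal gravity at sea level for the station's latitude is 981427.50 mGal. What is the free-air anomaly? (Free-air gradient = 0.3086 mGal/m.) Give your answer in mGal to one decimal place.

Free-air correction = 0.3086 × 1698.1 = 524.03 mGal
Free-air anomaly = 980883.27 − 981427.50 + (524.03) = -20.20 mGal

-20.2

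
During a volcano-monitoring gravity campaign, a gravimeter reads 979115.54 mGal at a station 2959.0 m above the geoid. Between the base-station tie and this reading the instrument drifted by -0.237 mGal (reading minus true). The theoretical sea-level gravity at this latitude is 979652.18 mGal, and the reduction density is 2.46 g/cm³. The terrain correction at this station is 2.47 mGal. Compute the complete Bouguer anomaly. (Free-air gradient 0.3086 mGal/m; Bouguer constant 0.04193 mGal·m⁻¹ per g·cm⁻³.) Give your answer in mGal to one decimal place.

74.0

Drift-corrected reading = 979115.54 − (-0.237) = 979115.777 mGal
Free-air correction = 0.3086 × 2959.0 = 913.15 mGal
Free-air anomaly = 979115.777 − 979652.18 + (913.15) = 376.747 mGal
Bouguer slab correction = 0.04193 × 2.46 × 2959.0 = 305.21 mGal
Simple Bouguer anomaly = 376.747 − (305.21) = 71.537 mGal
Complete Bouguer anomaly = 71.537 + 2.47 = 74.007 mGal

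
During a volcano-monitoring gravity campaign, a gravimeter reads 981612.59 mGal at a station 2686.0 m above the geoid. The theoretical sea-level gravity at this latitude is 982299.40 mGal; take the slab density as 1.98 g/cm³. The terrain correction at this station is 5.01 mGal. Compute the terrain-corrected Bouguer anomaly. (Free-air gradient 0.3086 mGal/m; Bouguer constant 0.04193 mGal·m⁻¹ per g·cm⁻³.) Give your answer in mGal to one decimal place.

-75.9

Free-air correction = 0.3086 × 2686.0 = 828.90 mGal
Free-air anomaly = 981612.59 − 982299.40 + (828.90) = 142.09 mGal
Bouguer slab correction = 0.04193 × 1.98 × 2686.0 = 223.00 mGal
Simple Bouguer anomaly = 142.09 − (223.00) = -80.91 mGal
Complete Bouguer anomaly = -80.91 + 5.01 = -75.90 mGal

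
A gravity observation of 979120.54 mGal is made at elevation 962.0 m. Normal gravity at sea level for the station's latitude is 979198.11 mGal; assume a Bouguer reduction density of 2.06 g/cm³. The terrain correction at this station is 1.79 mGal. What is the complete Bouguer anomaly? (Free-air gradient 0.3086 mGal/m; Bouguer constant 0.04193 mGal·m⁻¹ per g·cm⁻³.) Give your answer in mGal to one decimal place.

Free-air correction = 0.3086 × 962.0 = 296.87 mGal
Free-air anomaly = 979120.54 − 979198.11 + (296.87) = 219.30 mGal
Bouguer slab correction = 0.04193 × 2.06 × 962.0 = 83.09 mGal
Simple Bouguer anomaly = 219.30 − (83.09) = 136.21 mGal
Complete Bouguer anomaly = 136.21 + 1.79 = 138.00 mGal

138.0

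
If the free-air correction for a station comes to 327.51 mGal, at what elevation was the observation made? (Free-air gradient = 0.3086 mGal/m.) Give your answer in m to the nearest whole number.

h = 327.51 / 0.3086 = 1061.28 m

1061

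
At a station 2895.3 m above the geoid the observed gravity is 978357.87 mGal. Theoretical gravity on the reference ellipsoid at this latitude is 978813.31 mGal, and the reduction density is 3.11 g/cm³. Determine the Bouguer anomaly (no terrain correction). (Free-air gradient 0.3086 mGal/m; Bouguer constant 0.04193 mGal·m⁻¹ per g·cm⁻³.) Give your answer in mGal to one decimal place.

Free-air correction = 0.3086 × 2895.3 = 893.49 mGal
Free-air anomaly = 978357.87 − 978813.31 + (893.49) = 438.05 mGal
Bouguer slab correction = 0.04193 × 3.11 × 2895.3 = 377.55 mGal
Simple Bouguer anomaly = 438.05 − (377.55) = 60.50 mGal

60.5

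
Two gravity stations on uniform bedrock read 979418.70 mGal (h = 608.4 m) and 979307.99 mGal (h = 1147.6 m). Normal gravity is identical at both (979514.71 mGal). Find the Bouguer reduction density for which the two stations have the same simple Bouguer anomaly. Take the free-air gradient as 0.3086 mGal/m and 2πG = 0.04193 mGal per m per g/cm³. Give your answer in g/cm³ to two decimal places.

Δg_obs = 979307.99 − 979418.70 = -110.71 mGal over Δh = 1147.6 − 608.4 = 539.2 m
Equal Bouguer anomalies ⇒ Δg_obs + (0.3086 − 0.04193ρ)·Δh = 0
0.3086 − 0.04193ρ = −Δg_obs/Δh = 0.20532
ρ = (0.3086 − 0.20532) / 0.04193 = 2.46 g/cm³

2.46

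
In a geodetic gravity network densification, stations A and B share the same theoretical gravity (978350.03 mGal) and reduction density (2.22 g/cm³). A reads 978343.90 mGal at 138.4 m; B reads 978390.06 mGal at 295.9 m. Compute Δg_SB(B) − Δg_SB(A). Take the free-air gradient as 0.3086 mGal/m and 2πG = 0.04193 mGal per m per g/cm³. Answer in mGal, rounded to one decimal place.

Δg_SB(A) = 978343.90 − 978350.03 + 0.3086×138.4 − 0.04193×2.22×138.4 = 23.70 mGal
Δg_SB(B) = 978390.06 − 978350.03 + 0.3086×295.9 − 0.04193×2.22×295.9 = 103.80 mGal
Difference = 103.80 − (23.70) = 80.10 mGal

80.1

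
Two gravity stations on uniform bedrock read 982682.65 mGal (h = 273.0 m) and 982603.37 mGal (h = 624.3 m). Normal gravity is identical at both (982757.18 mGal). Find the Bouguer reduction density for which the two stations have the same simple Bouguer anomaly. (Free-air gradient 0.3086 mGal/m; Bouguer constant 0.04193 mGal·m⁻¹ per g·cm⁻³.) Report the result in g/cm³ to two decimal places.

Δg_obs = 982603.37 − 982682.65 = -79.28 mGal over Δh = 624.3 − 273.0 = 351.3 m
Equal Bouguer anomalies ⇒ Δg_obs + (0.3086 − 0.04193ρ)·Δh = 0
0.3086 − 0.04193ρ = −Δg_obs/Δh = 0.22568
ρ = (0.3086 − 0.22568) / 0.04193 = 1.98 g/cm³

1.98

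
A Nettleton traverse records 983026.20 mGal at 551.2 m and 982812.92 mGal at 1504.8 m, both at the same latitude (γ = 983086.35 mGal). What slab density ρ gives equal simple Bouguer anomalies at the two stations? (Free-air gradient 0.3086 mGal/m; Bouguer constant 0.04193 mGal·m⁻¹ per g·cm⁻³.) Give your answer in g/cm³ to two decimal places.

Δg_obs = 982812.92 − 983026.20 = -213.28 mGal over Δh = 1504.8 − 551.2 = 953.6 m
Equal Bouguer anomalies ⇒ Δg_obs + (0.3086 − 0.04193ρ)·Δh = 0
0.3086 − 0.04193ρ = −Δg_obs/Δh = 0.22366
ρ = (0.3086 − 0.22366) / 0.04193 = 2.03 g/cm³

2.03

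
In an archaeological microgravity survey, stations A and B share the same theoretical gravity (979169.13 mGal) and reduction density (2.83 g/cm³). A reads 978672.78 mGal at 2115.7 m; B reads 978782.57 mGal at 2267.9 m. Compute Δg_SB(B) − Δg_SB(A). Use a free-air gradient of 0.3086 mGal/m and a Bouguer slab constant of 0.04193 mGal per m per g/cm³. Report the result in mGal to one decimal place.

Δg_SB(A) = 978672.78 − 979169.13 + 0.3086×2115.7 − 0.04193×2.83×2115.7 = -94.50 mGal
Δg_SB(B) = 978782.57 − 979169.13 + 0.3086×2267.9 − 0.04193×2.83×2267.9 = 44.20 mGal
Difference = 44.20 − (-94.50) = 138.70 mGal

138.7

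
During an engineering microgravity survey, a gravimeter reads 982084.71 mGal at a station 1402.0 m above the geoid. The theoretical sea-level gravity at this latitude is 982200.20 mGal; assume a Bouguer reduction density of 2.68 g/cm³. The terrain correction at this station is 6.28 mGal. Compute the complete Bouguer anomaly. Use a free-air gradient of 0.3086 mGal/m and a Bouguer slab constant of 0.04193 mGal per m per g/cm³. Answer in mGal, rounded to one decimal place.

165.9

Free-air correction = 0.3086 × 1402.0 = 432.66 mGal
Free-air anomaly = 982084.71 − 982200.20 + (432.66) = 317.17 mGal
Bouguer slab correction = 0.04193 × 2.68 × 1402.0 = 157.55 mGal
Simple Bouguer anomaly = 317.17 − (157.55) = 159.62 mGal
Complete Bouguer anomaly = 159.62 + 6.28 = 165.90 mGal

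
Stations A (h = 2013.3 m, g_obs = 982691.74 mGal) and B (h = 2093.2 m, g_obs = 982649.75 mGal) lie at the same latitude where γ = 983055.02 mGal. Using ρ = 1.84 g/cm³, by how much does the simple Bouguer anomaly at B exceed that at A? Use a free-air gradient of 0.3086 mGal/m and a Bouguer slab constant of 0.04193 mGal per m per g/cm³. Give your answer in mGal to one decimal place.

-23.5

Δg_SB(A) = 982691.74 − 983055.02 + 0.3086×2013.3 − 0.04193×1.84×2013.3 = 102.70 mGal
Δg_SB(B) = 982649.75 − 983055.02 + 0.3086×2093.2 − 0.04193×1.84×2093.2 = 79.20 mGal
Difference = 79.20 − (102.70) = -23.50 mGal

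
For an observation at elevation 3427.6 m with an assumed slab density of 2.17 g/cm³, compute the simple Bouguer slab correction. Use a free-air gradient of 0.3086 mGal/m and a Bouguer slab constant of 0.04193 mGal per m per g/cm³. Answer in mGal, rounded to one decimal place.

311.9

Bouguer slab correction = 0.04193 × 2.17 × 3427.6 = 311.9 mGal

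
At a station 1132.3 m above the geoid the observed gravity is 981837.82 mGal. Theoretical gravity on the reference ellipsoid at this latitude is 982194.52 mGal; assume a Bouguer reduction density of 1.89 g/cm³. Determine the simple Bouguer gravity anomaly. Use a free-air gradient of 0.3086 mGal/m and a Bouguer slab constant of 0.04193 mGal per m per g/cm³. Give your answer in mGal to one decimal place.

-97.0

Free-air correction = 0.3086 × 1132.3 = 349.43 mGal
Free-air anomaly = 981837.82 − 982194.52 + (349.43) = -7.27 mGal
Bouguer slab correction = 0.04193 × 1.89 × 1132.3 = 89.73 mGal
Simple Bouguer anomaly = -7.27 − (89.73) = -97.00 mGal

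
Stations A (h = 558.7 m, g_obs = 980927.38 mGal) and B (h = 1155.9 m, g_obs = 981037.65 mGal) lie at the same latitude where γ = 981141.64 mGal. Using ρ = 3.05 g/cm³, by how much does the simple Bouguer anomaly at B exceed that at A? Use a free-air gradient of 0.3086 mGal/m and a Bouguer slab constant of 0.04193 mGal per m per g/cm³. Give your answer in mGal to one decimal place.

218.2

Δg_SB(A) = 980927.38 − 981141.64 + 0.3086×558.7 − 0.04193×3.05×558.7 = -113.30 mGal
Δg_SB(B) = 981037.65 − 981141.64 + 0.3086×1155.9 − 0.04193×3.05×1155.9 = 104.90 mGal
Difference = 104.90 − (-113.30) = 218.20 mGal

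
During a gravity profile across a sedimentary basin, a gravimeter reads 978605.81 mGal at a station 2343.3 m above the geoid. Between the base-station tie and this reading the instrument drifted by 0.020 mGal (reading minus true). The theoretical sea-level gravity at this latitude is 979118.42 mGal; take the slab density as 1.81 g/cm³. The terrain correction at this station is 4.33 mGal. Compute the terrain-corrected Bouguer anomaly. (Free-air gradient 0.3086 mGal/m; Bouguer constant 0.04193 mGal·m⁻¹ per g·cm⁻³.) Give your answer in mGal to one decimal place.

Drift-corrected reading = 978605.81 − (0.020) = 978605.790 mGal
Free-air correction = 0.3086 × 2343.3 = 723.14 mGal
Free-air anomaly = 978605.790 − 979118.42 + (723.14) = 210.510 mGal
Bouguer slab correction = 0.04193 × 1.81 × 2343.3 = 177.84 mGal
Simple Bouguer anomaly = 210.510 − (177.84) = 32.670 mGal
Complete Bouguer anomaly = 32.670 + 4.33 = 37.000 mGal

37.0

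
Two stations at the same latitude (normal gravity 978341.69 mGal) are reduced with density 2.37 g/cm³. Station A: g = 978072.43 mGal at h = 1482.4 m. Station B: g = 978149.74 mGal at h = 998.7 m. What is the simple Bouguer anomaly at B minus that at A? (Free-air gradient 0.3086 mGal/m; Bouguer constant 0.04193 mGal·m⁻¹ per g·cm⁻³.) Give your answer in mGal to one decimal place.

-23.9

Δg_SB(A) = 978072.43 − 978341.69 + 0.3086×1482.4 − 0.04193×2.37×1482.4 = 40.90 mGal
Δg_SB(B) = 978149.74 − 978341.69 + 0.3086×998.7 − 0.04193×2.37×998.7 = 17.00 mGal
Difference = 17.00 − (40.90) = -23.90 mGal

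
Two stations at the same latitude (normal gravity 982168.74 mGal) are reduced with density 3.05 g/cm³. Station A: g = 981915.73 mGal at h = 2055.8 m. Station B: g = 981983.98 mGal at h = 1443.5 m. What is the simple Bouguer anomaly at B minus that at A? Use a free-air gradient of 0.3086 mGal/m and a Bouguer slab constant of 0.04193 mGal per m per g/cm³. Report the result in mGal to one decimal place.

Δg_SB(A) = 981915.73 − 982168.74 + 0.3086×2055.8 − 0.04193×3.05×2055.8 = 118.50 mGal
Δg_SB(B) = 981983.98 − 982168.74 + 0.3086×1443.5 − 0.04193×3.05×1443.5 = 76.10 mGal
Difference = 76.10 − (118.50) = -42.40 mGal

-42.4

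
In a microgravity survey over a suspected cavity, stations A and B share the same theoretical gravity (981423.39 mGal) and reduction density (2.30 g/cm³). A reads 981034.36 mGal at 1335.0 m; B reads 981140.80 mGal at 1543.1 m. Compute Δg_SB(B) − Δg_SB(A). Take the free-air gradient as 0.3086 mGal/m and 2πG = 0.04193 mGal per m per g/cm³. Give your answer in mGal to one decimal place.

150.6

Δg_SB(A) = 981034.36 − 981423.39 + 0.3086×1335.0 − 0.04193×2.30×1335.0 = -105.80 mGal
Δg_SB(B) = 981140.80 − 981423.39 + 0.3086×1543.1 − 0.04193×2.30×1543.1 = 44.80 mGal
Difference = 44.80 − (-105.80) = 150.60 mGal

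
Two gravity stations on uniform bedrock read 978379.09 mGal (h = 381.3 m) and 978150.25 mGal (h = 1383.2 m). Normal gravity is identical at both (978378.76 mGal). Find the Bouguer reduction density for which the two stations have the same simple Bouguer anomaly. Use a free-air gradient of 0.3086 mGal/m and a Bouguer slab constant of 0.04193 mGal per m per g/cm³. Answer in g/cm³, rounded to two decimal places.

1.91

Δg_obs = 978150.25 − 978379.09 = -228.84 mGal over Δh = 1383.2 − 381.3 = 1001.9 m
Equal Bouguer anomalies ⇒ Δg_obs + (0.3086 − 0.04193ρ)·Δh = 0
0.3086 − 0.04193ρ = −Δg_obs/Δh = 0.22841
ρ = (0.3086 − 0.22841) / 0.04193 = 1.91 g/cm³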